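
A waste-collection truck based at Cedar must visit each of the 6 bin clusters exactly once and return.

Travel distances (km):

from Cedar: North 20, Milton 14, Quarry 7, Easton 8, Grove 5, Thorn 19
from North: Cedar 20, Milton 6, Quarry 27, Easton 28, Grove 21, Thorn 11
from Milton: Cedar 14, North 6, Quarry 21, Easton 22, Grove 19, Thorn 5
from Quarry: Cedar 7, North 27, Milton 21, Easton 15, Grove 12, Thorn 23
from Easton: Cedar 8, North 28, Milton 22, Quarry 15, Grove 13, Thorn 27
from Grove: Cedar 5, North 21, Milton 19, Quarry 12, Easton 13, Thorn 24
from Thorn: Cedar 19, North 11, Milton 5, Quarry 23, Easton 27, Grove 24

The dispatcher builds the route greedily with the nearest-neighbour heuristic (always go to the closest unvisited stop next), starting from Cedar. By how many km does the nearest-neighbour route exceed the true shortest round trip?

Cedar: Grove=5, Quarry=7, Easton=8, Milton=14, Thorn=19, North=20 ⇒ Grove
Grove: Quarry=12, Easton=13, Milton=19, North=21, Thorn=24 ⇒ Quarry
Quarry: Easton=15, Milton=21, Thorn=23, North=27 ⇒ Easton
Easton: Milton=22, Thorn=27, North=28 ⇒ Milton
Milton: Thorn=5, North=6 ⇒ Thorn
Thorn: North=11 ⇒ North
NN route Cedar → Grove → Quarry → Easton → Milton → Thorn → North → Cedar costs 90.
Optimal: Cedar → Quarry → Thorn → Milton → North → Grove → Easton → Cedar costs 83 (by enumerating all 360 distinct tours).
Excess = 90 − 83 = 7.

7 km longer than the optimal tour.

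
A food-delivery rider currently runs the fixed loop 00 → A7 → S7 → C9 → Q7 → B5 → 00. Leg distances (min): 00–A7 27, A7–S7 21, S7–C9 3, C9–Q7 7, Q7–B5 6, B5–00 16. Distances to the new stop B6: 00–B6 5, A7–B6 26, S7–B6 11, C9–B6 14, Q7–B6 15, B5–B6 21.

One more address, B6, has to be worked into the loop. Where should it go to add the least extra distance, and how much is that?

Minimum extra distance: 4 min, inserting B6 between 00 and A7.

Insertion cost between consecutive stops i–j is d(i,B6) + d(B6,j) − d(i,j):
  between 00 and A7: 5 + 26 − 27 = 4
  between A7 and S7: 26 + 11 − 21 = 16
  between S7 and C9: 11 + 14 − 3 = 22
  between C9 and Q7: 14 + 15 − 7 = 22
  between Q7 and B5: 15 + 21 − 6 = 30
  between B5 and 00: 21 + 5 − 16 = 10
Cheapest insertion is between 00 and A7, adding 4.
New total = 80 + 4 = 84.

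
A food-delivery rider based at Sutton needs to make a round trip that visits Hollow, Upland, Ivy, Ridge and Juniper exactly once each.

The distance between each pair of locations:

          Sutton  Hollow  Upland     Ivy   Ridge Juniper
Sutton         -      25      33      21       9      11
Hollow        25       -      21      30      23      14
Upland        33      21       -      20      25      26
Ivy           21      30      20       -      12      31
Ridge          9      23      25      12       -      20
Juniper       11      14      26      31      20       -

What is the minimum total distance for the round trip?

There are 60 distinct closed tours to check (reversals are equivalent).
Sutton-Hollow-Upland-Ivy-Ridge-Juniper-Sutton: 25+21+20+12+20+11 = 109
Sutton-Hollow-Upland-Ivy-Juniper-Ridge-Sutton: 25+21+20+31+20+9 = 126
Sutton-Hollow-Upland-Ridge-Ivy-Juniper-Sutton: 25+21+25+12+31+11 = 125
Sutton-Hollow-Upland-Ridge-Juniper-Ivy-Sutton: 25+21+25+20+31+21 = 143
Sutton-Hollow-Upland-Juniper-Ivy-Ridge-Sutton: 25+21+26+31+12+9 = 124
Sutton-Hollow-Upland-Juniper-Ridge-Ivy-Sutton: 25+21+26+20+12+21 = 125
Sutton-Hollow-Ivy-Upland-Ridge-Juniper-Sutton: 25+30+20+25+20+11 = 131
Sutton-Hollow-Ivy-Upland-Juniper-Ridge-Sutton: 25+30+20+26+20+9 = 130
Sutton-Hollow-Ivy-Ridge-Upland-Juniper-Sutton: 25+30+12+25+26+11 = 129
Sutton-Hollow-Ivy-Ridge-Juniper-Upland-Sutton: 25+30+12+20+26+33 = 146
Sutton-Hollow-Ivy-Juniper-Upland-Ridge-Sutton: 25+30+31+26+25+9 = 146
Sutton-Hollow-Ivy-Juniper-Ridge-Upland-Sutton: 25+30+31+20+25+33 = 164
Sutton-Hollow-Ridge-Upland-Ivy-Juniper-Sutton: 25+23+25+20+31+11 = 135
Sutton-Hollow-Ridge-Upland-Juniper-Ivy-Sutton: 25+23+25+26+31+21 = 151
… (46 more)
Sutton-Ridge-Ivy-Upland-Hollow-Juniper-Sutton: 9+12+20+21+14+11 = 87  ← best
The minimum is 87.
One optimal route: Sutton → Ridge → Ivy → Upland → Hollow → Juniper → Sutton (or its reverse).

Minimum total distance: 87.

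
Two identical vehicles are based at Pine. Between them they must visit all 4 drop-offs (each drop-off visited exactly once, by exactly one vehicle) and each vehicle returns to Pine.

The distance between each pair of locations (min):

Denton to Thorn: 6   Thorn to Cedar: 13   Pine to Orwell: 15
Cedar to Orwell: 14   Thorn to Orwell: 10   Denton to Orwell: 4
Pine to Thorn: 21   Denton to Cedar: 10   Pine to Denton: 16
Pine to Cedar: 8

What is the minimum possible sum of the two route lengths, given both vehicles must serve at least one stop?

62 min — the smallest possible combined total.

There are 2^3 − 1 = 7 ways to divide the 4 stops into two non-empty groups. For each, the best each vehicle can do is its own shortest tour through its group:
  {Denton} + {Thorn, Cedar, Orwell}: 32 + 46 = 78
  {Thorn} + {Denton, Cedar, Orwell}: 42 + 37 = 79
  {Denton, Thorn} + {Cedar, Orwell}: 43 + 37 = 80
  {Cedar} + {Denton, Thorn, Orwell}: 16 + 46 = 62
  {Denton, Cedar} + {Thorn, Orwell}: 34 + 46 = 80
  {Thorn, Cedar} + {Denton, Orwell}: 42 + 35 = 77
  … (7 splits in total)
Best: vehicle 1 Pine → Cedar → Pine = 16; vehicle 2 Pine → Thorn → Denton → Orwell → Pine = 46; combined 62.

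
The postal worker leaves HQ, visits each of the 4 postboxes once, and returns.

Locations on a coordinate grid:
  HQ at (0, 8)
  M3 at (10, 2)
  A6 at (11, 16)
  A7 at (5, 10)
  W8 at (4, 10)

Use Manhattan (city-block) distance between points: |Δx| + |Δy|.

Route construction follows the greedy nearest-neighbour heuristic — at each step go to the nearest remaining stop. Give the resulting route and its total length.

Nearest-neighbour total = 50; route HQ → W8 → A7 → A6 → M3 → HQ.

From HQ: distances to unvisited — W8=6, A7=7, M3=16, A6=19. Nearest is W8 (6).
From W8: distances to unvisited — A7=1, A6=13, M3=14. Nearest is A7 (1).
From A7: distances to unvisited — A6=12, M3=13. Nearest is A6 (12).
From A6: distances to unvisited — M3=15. Nearest is M3 (15).
Return M3→HQ: 16.
Total = 6 + 1 + 12 + 15 + 16 = 50.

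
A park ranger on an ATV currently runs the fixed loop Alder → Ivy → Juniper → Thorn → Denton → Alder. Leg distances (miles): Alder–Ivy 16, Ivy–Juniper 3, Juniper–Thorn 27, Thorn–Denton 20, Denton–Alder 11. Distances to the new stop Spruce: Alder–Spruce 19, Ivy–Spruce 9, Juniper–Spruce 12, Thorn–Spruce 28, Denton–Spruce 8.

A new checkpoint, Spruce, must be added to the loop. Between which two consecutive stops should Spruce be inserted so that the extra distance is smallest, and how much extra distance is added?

+12 miles — insert Spruce between Alder and Ivy.

Insertion cost between consecutive stops i–j is d(i,Spruce) + d(Spruce,j) − d(i,j):
  between Alder and Ivy: 19 + 9 − 16 = 12
  between Ivy and Juniper: 9 + 12 − 3 = 18
  between Juniper and Thorn: 12 + 28 − 27 = 13
  between Thorn and Denton: 28 + 8 − 20 = 16
  between Denton and Alder: 8 + 19 − 11 = 16
Cheapest insertion is between Alder and Ivy, adding 12.
New total = 77 + 12 = 89.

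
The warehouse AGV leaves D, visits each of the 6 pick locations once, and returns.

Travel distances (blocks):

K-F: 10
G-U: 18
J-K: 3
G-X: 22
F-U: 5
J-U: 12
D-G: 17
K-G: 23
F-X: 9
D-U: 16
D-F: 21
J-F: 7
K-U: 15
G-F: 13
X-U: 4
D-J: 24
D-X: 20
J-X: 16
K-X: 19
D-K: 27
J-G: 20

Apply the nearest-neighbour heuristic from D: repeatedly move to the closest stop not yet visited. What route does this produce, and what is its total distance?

Nearest-neighbour total = 79 blocks; route D → U → X → F → J → K → G → D.

D → [U:16 / G:17 / X:20 / F:21 / J:24 / K:27] → U (16)
U → [X:4 / F:5 / J:12 / K:15 / G:18] → X (4)
X → [F:9 / J:16 / K:19 / G:22] → F (9)
F → [J:7 / K:10 / G:13] → J (7)
J → [K:3 / G:20] → K (3)
K → [G:23] → G (23)
Return G→D: 17.
Total = 16 + 4 + 9 + 7 + 3 + 23 + 17 = 79.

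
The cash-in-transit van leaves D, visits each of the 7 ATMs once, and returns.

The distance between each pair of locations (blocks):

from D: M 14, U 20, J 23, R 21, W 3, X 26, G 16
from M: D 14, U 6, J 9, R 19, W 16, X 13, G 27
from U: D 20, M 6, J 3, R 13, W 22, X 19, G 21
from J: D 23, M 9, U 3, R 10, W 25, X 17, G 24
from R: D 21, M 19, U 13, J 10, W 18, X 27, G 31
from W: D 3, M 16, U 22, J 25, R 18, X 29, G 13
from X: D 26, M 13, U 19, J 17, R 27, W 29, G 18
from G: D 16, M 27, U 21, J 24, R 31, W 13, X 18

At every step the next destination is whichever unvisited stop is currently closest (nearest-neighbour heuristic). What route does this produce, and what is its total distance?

Nearest-neighbour total = 87 blocks; route D → W → G → X → M → U → J → R → D.

D → [W:3 / M:14 / G:16 / U:20 / R:21 / J:23 / X:26] → W (3)
W → [G:13 / M:16 / R:18 / U:22 / J:25 / X:29] → G (13)
G → [X:18 / U:21 / J:24 / M:27 / R:31] → X (18)
X → [M:13 / J:17 / U:19 / R:27] → M (13)
M → [U:6 / J:9 / R:19] → U (6)
U → [J:3 / R:13] → J (3)
J → [R:10] → R (10)
Return R→D: 21.
Total = 3 + 13 + 18 + 13 + 6 + 3 + 10 + 21 = 87.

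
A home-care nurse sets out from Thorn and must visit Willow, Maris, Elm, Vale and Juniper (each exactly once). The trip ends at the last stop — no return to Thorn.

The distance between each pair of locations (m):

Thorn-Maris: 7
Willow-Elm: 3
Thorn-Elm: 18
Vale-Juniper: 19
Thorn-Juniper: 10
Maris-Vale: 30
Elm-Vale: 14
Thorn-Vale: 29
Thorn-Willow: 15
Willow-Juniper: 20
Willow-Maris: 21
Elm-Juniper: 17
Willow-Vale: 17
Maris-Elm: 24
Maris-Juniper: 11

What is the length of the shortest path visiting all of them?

Shortest open route: 54 m.

There are 5! = 120 possible orderings.
Thorn → Willow → Maris → Elm → Vale → Juniper: 15+21+24+14+19 = 93
Thorn → Willow → Maris → Elm → Juniper → Vale: 15+21+24+17+19 = 96
Thorn → Willow → Maris → Vale → Elm → Juniper: 15+21+30+14+17 = 97
Thorn → Willow → Maris → Vale → Juniper → Elm: 15+21+30+19+17 = 102
Thorn → Willow → Maris → Juniper → Elm → Vale: 15+21+11+17+14 = 78
Thorn → Willow → Maris → Juniper → Vale → Elm: 15+21+11+19+14 = 80
Thorn → Willow → Elm → Maris → Vale → Juniper: 15+3+24+30+19 = 91
Thorn → Willow → Elm → Maris → Juniper → Vale: 15+3+24+11+19 = 72
Thorn → Willow → Elm → Vale → Maris → Juniper: 15+3+14+30+11 = 73
Thorn → Willow → Elm → Vale → Juniper → Maris: 15+3+14+19+11 = 62
Thorn → Willow → Elm → Juniper → Maris → Vale: 15+3+17+11+30 = 76
Thorn → Willow → Elm → Juniper → Vale → Maris: 15+3+17+19+30 = 84
Thorn → Willow → Vale → Maris → Elm → Juniper: 15+17+30+24+17 = 103
Thorn → Willow → Vale → Maris → Juniper → Elm: 15+17+30+11+17 = 90
… (106 more)
Thorn → Maris → Juniper → Vale → Elm → Willow: 7+11+19+14+3 = 54  ← best
The minimum is 54.
One shortest path: Thorn → Maris → Juniper → Vale → Elm → Willow.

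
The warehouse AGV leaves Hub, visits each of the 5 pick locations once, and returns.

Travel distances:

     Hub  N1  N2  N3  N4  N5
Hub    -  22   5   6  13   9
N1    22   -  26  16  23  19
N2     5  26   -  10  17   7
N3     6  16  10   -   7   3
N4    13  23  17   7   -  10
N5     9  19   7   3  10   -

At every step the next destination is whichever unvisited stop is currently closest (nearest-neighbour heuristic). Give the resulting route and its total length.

Total distance 67 via the nearest-neighbour route Hub → N2 → N5 → N3 → N4 → N1 → Hub.

At Hub the remaining stops are N2 5, N3 6, N5 9, N4 13, N1 22; go to N2.
At N2 the remaining stops are N5 7, N3 10, N4 17, N1 26; go to N5.
At N5 the remaining stops are N3 3, N4 10, N1 19; go to N3.
At N3 the remaining stops are N4 7, N1 16; go to N4.
At N4 the remaining stops are N1 23; go to N1.
Return N1→Hub: 22.
Total = 5 + 7 + 3 + 7 + 23 + 22 = 67.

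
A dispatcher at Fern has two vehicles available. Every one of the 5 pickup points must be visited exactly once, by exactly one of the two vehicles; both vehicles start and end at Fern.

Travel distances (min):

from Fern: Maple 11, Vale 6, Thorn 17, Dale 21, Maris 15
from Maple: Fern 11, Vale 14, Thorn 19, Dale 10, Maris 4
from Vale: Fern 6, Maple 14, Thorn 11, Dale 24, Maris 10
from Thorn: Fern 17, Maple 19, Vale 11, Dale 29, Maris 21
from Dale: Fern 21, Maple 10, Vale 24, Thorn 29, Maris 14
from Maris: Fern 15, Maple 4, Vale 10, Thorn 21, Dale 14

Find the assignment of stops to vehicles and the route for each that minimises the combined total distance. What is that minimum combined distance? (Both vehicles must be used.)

84 min — the smallest possible combined total.

Check every non-empty split of the stops between the two vehicles; for each half take its own optimal tour:
  {Maple} + {Vale, Thorn, Dale, Maris}: 22 + 73 = 95
  {Vale} + {Maple, Thorn, Dale, Maris}: 12 + 73 = 85
  {Maple, Vale} + {Thorn, Dale, Maris}: 31 + 73 = 104
  {Thorn} + {Maple, Vale, Dale, Maris}: 34 + 51 = 85
  {Maple, Thorn} + {Vale, Dale, Maris}: 47 + 51 = 98
  {Vale, Thorn} + {Maple, Dale, Maris}: 34 + 50 = 84
  … (15 splits in total)
Best: vehicle 1 Fern → Vale → Thorn → Fern = 34; vehicle 2 Fern → Maple → Dale → Maris → Fern = 50; combined 84.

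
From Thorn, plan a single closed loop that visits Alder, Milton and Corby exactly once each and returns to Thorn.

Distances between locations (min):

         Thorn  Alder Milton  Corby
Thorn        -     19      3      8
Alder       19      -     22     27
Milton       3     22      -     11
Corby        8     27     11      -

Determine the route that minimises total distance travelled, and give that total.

Thorn→Alder→Milton→Corby→Thorn: 19+22+11+8 = 60
Thorn→Alder→Corby→Milton→Thorn: 19+27+11+3 = 60
Thorn→Milton→Alder→Corby→Thorn: 3+22+27+8 = 60
The minimum is 60.
One optimal route: Thorn → Alder → Milton → Corby → Thorn (or its reverse).

Minimum total distance: 60 min.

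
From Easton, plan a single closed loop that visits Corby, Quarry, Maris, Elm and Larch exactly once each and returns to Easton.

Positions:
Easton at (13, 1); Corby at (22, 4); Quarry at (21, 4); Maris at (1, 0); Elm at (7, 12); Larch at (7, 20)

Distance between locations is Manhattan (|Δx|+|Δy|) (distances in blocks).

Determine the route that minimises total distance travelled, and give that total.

Minimum total distance: 82 blocks.

Easton-Corby-Quarry-Maris-Elm-Larch-Easton: 12+1+24+18+8+25 = 88
Easton-Corby-Quarry-Maris-Larch-Elm-Easton: 12+1+24+26+8+17 = 88
Easton-Corby-Quarry-Elm-Maris-Larch-Easton: 12+1+22+18+26+25 = 104
Easton-Corby-Quarry-Elm-Larch-Maris-Easton: 12+1+22+8+26+13 = 82
Easton-Corby-Quarry-Larch-Maris-Elm-Easton: 12+1+30+26+18+17 = 104
Easton-Corby-Quarry-Larch-Elm-Maris-Easton: 12+1+30+8+18+13 = 82
Easton-Corby-Maris-Quarry-Elm-Larch-Easton: 12+25+24+22+8+25 = 116
Easton-Corby-Maris-Quarry-Larch-Elm-Easton: 12+25+24+30+8+17 = 116
Easton-Corby-Maris-Elm-Quarry-Larch-Easton: 12+25+18+22+30+25 = 132
Easton-Corby-Maris-Elm-Larch-Quarry-Easton: 12+25+18+8+30+11 = 104
Easton-Corby-Maris-Larch-Quarry-Elm-Easton: 12+25+26+30+22+17 = 132
Easton-Corby-Maris-Larch-Elm-Quarry-Easton: 12+25+26+8+22+11 = 104
Easton-Corby-Elm-Quarry-Maris-Larch-Easton: 12+23+22+24+26+25 = 132
Easton-Corby-Elm-Quarry-Larch-Maris-Easton: 12+23+22+30+26+13 = 126
… (46 more)
The minimum is 82.
One optimal route: Easton → Corby → Quarry → Elm → Larch → Maris → Easton (or its reverse).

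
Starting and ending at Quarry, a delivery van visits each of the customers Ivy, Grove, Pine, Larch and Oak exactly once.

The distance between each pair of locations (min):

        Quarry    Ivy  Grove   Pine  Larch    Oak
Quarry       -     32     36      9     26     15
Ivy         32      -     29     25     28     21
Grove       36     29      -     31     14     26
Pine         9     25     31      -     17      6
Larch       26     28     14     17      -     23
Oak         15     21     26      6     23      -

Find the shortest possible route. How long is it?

There are 60 distinct closed tours to check (reversals are equivalent).
Quarry-Ivy-Grove-Pine-Larch-Oak-Quarry: 32+29+31+17+23+15 = 147
Quarry-Ivy-Grove-Pine-Oak-Larch-Quarry: 32+29+31+6+23+26 = 147
Quarry-Ivy-Grove-Larch-Pine-Oak-Quarry: 32+29+14+17+6+15 = 113
Quarry-Ivy-Grove-Larch-Oak-Pine-Quarry: 32+29+14+23+6+9 = 113
Quarry-Ivy-Grove-Oak-Pine-Larch-Quarry: 32+29+26+6+17+26 = 136
Quarry-Ivy-Grove-Oak-Larch-Pine-Quarry: 32+29+26+23+17+9 = 136
Quarry-Ivy-Pine-Grove-Larch-Oak-Quarry: 32+25+31+14+23+15 = 140
Quarry-Ivy-Pine-Grove-Oak-Larch-Quarry: 32+25+31+26+23+26 = 163
Quarry-Ivy-Pine-Larch-Grove-Oak-Quarry: 32+25+17+14+26+15 = 129
Quarry-Ivy-Pine-Larch-Oak-Grove-Quarry: 32+25+17+23+26+36 = 159
Quarry-Ivy-Pine-Oak-Grove-Larch-Quarry: 32+25+6+26+14+26 = 129
Quarry-Ivy-Pine-Oak-Larch-Grove-Quarry: 32+25+6+23+14+36 = 136
Quarry-Ivy-Larch-Grove-Pine-Oak-Quarry: 32+28+14+31+6+15 = 126
Quarry-Ivy-Larch-Grove-Oak-Pine-Quarry: 32+28+14+26+6+9 = 115
… (46 more)
Quarry-Pine-Larch-Grove-Ivy-Oak-Quarry: 9+17+14+29+21+15 = 105  ← best
The minimum is 105.
One optimal route: Quarry → Pine → Larch → Grove → Ivy → Oak → Quarry (or its reverse).

Shortest round trip = 105 min.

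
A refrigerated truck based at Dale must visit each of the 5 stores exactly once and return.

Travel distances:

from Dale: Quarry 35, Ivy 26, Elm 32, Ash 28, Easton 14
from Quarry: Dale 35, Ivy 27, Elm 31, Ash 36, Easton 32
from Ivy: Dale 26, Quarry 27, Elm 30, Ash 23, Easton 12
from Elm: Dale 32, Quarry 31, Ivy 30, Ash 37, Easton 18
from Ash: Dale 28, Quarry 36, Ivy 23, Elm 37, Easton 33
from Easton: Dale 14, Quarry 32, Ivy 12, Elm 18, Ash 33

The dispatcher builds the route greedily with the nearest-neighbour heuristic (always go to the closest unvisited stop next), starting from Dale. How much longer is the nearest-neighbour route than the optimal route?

From Dale: Easton=14, Ivy=26, Ash=28, Elm=32, Quarry=35 → choose Easton (14).
From Easton: Ivy=12, Elm=18, Quarry=32, Ash=33 → choose Ivy (12).
From Ivy: Ash=23, Quarry=27, Elm=30 → choose Ash (23).
From Ash: Quarry=36, Elm=37 → choose Quarry (36).
From Quarry: Elm=31 → choose Elm (31).
NN route Dale → Easton → Ivy → Ash → Quarry → Elm → Dale costs 148.
Optimal: Dale → Ash → Ivy → Quarry → Elm → Easton → Dale costs 141 (by enumerating all 60 distinct tours).
Excess = 148 − 141 = 7.

Excess over optimum: 7.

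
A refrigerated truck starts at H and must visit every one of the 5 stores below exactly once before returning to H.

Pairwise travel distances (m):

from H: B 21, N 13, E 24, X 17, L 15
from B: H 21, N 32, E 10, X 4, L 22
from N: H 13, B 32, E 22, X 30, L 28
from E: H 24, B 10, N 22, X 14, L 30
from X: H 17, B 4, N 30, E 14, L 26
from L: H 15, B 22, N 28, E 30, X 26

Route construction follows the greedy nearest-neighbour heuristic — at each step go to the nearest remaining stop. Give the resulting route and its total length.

From H: distances to unvisited — N=13, L=15, X=17, B=21, E=24. Nearest is N (13).
From N: distances to unvisited — E=22, L=28, X=30, B=32. Nearest is E (22).
From E: distances to unvisited — B=10, X=14, L=30. Nearest is B (10).
From B: distances to unvisited — X=4, L=22. Nearest is X (4).
From X: distances to unvisited — L=26. Nearest is L (26).
Return L→H: 15.
Total = 13 + 22 + 10 + 4 + 26 + 15 = 90.

Nearest-neighbour total = 90 m; route H → N → E → B → X → L → H.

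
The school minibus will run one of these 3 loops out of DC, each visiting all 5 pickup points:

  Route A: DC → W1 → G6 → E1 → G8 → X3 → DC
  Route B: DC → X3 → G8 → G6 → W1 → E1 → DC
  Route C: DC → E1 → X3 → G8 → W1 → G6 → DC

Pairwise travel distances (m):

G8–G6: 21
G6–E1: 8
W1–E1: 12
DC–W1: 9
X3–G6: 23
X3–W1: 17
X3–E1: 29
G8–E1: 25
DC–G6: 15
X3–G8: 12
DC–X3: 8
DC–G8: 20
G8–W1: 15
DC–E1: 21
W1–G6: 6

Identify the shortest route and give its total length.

68 m — Route A is the shortest.

Route A: 9 + 6 + 8 + 25 + 12 + 8 = 68
Route B: 8 + 12 + 21 + 6 + 12 + 21 = 80
Route C: 21 + 29 + 12 + 15 + 6 + 15 = 98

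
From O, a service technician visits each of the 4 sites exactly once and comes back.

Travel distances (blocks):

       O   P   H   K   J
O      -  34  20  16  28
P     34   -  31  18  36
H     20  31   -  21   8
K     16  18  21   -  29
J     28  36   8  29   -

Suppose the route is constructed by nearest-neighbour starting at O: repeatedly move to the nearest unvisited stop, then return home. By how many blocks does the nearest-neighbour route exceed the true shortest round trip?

O: K=16, H=20, J=28, P=34 ⇒ K
K: P=18, H=21, J=29 ⇒ P
P: H=31, J=36 ⇒ H
H: J=8 ⇒ J
NN route O → K → P → H → J → O costs 101.
Optimal: O → H → J → P → K → O costs 98 (by enumerating all 12 distinct tours).
Excess = 101 − 98 = 3.

Excess over optimum: 3 blocks.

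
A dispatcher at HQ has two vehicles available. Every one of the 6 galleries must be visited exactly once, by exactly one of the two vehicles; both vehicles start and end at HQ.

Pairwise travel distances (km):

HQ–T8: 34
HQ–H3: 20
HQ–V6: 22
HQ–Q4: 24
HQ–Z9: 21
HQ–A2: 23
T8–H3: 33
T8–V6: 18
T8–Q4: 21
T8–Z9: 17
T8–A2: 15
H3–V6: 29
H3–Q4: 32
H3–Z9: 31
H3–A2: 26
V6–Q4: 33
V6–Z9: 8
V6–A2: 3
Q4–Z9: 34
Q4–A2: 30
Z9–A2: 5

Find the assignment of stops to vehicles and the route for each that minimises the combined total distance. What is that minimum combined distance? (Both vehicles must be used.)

Check every non-empty split of the stops between the two vehicles; for each half take its own optimal tour:
  {T8} + {H3, V6, Q4, Z9, A2}: 68 + 114 = 182
  {H3} + {T8, V6, Q4, Z9, A2}: 40 + 92 = 132
  {T8, H3} + {V6, Q4, Z9, A2}: 87 + 86 = 173
  {V6} + {T8, H3, Q4, Z9, A2}: 44 + 113 = 157
  {T8, V6} + {H3, Q4, Z9, A2}: 74 + 108 = 182
  {H3, V6} + {T8, Q4, Z9, A2}: 71 + 86 = 157
  … (31 splits in total)
Best: vehicle 1 HQ → H3 → HQ = 40; vehicle 2 HQ → V6 → A2 → Z9 → T8 → Q4 → HQ = 92; combined 132.

132 km — the smallest possible combined total.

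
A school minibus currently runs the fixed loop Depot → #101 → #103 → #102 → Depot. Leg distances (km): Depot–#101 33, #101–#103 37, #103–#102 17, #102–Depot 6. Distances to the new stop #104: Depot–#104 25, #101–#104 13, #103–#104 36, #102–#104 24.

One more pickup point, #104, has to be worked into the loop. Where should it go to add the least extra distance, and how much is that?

Insertion cost between consecutive stops i–j is d(i,#104) + d(#104,j) − d(i,j):
  between Depot and #101: 25 + 13 − 33 = 5
  between #101 and #103: 13 + 36 − 37 = 12
  between #103 and #102: 36 + 24 − 17 = 43
  between #102 and Depot: 24 + 25 − 6 = 43
Cheapest insertion is between Depot and #101, adding 5.
New total = 93 + 5 = 98.

Adding 5 km by placing #104 on the Depot–#101 leg.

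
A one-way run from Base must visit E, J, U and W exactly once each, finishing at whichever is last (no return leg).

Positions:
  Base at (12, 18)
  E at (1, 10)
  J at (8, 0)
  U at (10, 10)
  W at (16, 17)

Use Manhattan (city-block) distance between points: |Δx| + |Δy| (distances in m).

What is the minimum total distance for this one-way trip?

There are 4! = 24 possible orderings.
Base - E - J - U - W: 19+17+12+13 = 61
Base - E - J - W - U: 19+17+25+13 = 74
Base - E - U - J - W: 19+9+12+25 = 65
Base - E - U - W - J: 19+9+13+25 = 66
Base - E - W - J - U: 19+22+25+12 = 78
Base - E - W - U - J: 19+22+13+12 = 66
Base - J - E - U - W: 22+17+9+13 = 61
Base - J - E - W - U: 22+17+22+13 = 74
Base - J - U - E - W: 22+12+9+22 = 65
Base - J - U - W - E: 22+12+13+22 = 69
Base - J - W - E - U: 22+25+22+9 = 78
Base - J - W - U - E: 22+25+13+9 = 69
Base - U - E - J - W: 10+9+17+25 = 61
Base - U - E - W - J: 10+9+22+25 = 66
… (10 more)
Base - W - U - E - J: 5+13+9+17 = 44  ← best
The minimum is 44.
One shortest path: Base → W → U → E → J.

44 m — the minimum one-way total.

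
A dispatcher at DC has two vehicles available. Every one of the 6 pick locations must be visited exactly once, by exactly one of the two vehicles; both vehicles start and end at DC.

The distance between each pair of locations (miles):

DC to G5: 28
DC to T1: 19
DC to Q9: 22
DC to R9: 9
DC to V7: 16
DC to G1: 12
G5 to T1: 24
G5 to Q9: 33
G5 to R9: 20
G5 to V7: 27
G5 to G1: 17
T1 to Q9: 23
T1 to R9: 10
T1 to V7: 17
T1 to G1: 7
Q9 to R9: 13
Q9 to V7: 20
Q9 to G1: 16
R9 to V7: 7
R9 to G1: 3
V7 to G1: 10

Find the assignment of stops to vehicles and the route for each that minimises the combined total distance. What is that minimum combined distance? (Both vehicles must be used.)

Minimum combined distance: 129 miles.

There are 2^5 − 1 = 31 ways to divide the 6 stops into two non-empty groups. For each, the best each vehicle can do is its own shortest tour through its group:
  {G5} + {T1, Q9, R9, V7, G1}: 56 + 78 = 134
  {T1} + {G5, Q9, R9, V7, G1}: 38 + 97 = 135
  {G5, T1} + {Q9, R9, V7, G1}: 71 + 64 = 135
  {Q9} + {G5, T1, R9, V7, G1}: 44 + 85 = 129
  {G5, Q9} + {T1, R9, V7, G1}: 83 + 52 = 135
  {T1, Q9} + {G5, R9, V7, G1}: 64 + 71 = 135
  … (31 splits in total)
Best: vehicle 1 DC → Q9 → DC = 44; vehicle 2 DC → G5 → T1 → G1 → R9 → V7 → DC = 85; combined 129.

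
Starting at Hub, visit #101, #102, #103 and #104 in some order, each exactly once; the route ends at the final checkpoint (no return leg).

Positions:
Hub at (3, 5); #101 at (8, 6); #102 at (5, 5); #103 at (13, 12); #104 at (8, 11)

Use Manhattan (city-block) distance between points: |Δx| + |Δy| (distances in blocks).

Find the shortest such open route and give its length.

Shortest open route: 17 blocks.

There are 4! = 24 possible orderings.
Hub→#101→#102→#103→#104: 6+4+15+6 = 31
Hub→#101→#102→#104→#103: 6+4+9+6 = 25
Hub→#101→#103→#102→#104: 6+11+15+9 = 41
Hub→#101→#103→#104→#102: 6+11+6+9 = 32
Hub→#101→#104→#102→#103: 6+5+9+15 = 35
Hub→#101→#104→#103→#102: 6+5+6+15 = 32
Hub→#102→#101→#103→#104: 2+4+11+6 = 23
Hub→#102→#101→#104→#103: 2+4+5+6 = 17
Hub→#102→#103→#101→#104: 2+15+11+5 = 33
Hub→#102→#103→#104→#101: 2+15+6+5 = 28
Hub→#102→#104→#101→#103: 2+9+5+11 = 27
Hub→#102→#104→#103→#101: 2+9+6+11 = 28
Hub→#103→#101→#102→#104: 17+11+4+9 = 41
Hub→#103→#101→#104→#102: 17+11+5+9 = 42
… (10 more)
The minimum is 17.
One shortest path: Hub → #102 → #101 → #104 → #103.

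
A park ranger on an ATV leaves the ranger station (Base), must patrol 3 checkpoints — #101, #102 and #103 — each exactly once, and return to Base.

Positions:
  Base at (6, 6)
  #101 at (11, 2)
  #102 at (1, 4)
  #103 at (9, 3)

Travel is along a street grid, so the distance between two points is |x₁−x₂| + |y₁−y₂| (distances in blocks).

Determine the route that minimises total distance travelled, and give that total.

With 3 stops there are 3!/2 = 3 distinct round trips (a route and its reverse cost the same).
Base - #101 - #102 - #103 - Base: 9+12+9+6 = 36
Base - #101 - #103 - #102 - Base: 9+3+9+7 = 28
Base - #102 - #101 - #103 - Base: 7+12+3+6 = 28
The minimum is 28.
One optimal route: Base → #101 → #103 → #102 → Base (or its reverse).

Shortest round trip = 28 blocks.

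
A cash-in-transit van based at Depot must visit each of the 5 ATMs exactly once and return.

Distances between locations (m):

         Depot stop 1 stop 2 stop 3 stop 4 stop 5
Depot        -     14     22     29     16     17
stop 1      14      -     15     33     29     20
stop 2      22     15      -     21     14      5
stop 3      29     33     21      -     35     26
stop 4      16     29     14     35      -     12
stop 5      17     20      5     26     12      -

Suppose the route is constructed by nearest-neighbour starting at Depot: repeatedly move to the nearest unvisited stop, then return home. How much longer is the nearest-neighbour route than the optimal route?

The nearest-neighbour route is 9 m longer than optimal.

From Depot: stop 1=14, stop 4=16, stop 5=17, stop 2=22, stop 3=29 → choose stop 1 (14).
From stop 1: stop 2=15, stop 5=20, stop 4=29, stop 3=33 → choose stop 2 (15).
From stop 2: stop 5=5, stop 4=14, stop 3=21 → choose stop 5 (5).
From stop 5: stop 4=12, stop 3=26 → choose stop 4 (12).
From stop 4: stop 3=35 → choose stop 3 (35).
NN route Depot → stop 1 → stop 2 → stop 5 → stop 4 → stop 3 → Depot costs 110.
Optimal: Depot → stop 1 → stop 3 → stop 2 → stop 5 → stop 4 → Depot costs 101 (by enumerating all 60 distinct tours).
Excess = 110 − 101 = 9.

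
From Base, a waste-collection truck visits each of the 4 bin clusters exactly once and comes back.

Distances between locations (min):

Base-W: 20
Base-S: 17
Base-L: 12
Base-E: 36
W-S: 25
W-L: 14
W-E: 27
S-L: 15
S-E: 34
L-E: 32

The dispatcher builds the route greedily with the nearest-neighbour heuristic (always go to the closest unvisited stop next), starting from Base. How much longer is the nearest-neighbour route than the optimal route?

From Base: L=12, S=17, W=20, E=36 → choose L (12).
From L: W=14, S=15, E=32 → choose W (14).
From W: S=25, E=27 → choose S (25).
From S: E=34 → choose E (34).
NN route Base → L → W → S → E → Base costs 121.
Optimal: Base → S → E → W → L → Base costs 104 (by enumerating all 12 distinct tours).
Excess = 121 − 104 = 17.

Excess over optimum: 17 min.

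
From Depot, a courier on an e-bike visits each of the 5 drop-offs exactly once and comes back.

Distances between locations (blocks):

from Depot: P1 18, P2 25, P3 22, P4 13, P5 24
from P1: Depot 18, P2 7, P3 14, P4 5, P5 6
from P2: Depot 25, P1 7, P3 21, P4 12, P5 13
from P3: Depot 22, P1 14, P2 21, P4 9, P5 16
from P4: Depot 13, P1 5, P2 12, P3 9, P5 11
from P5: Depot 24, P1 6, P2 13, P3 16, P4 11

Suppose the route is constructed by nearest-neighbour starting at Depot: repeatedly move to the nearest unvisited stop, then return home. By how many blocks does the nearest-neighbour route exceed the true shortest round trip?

Excess over optimum: 4 blocks.

Depot: P4=13, P1=18, P3=22, P5=24, P2=25 ⇒ P4
P4: P1=5, P3=9, P5=11, P2=12 ⇒ P1
P1: P5=6, P2=7, P3=14 ⇒ P5
P5: P2=13, P3=16 ⇒ P2
P2: P3=21 ⇒ P3
NN route Depot → P4 → P1 → P5 → P2 → P3 → Depot costs 80.
Optimal: Depot → P1 → P2 → P5 → P3 → P4 → Depot costs 76 (by enumerating all 60 distinct tours).
Excess = 80 − 76 = 4.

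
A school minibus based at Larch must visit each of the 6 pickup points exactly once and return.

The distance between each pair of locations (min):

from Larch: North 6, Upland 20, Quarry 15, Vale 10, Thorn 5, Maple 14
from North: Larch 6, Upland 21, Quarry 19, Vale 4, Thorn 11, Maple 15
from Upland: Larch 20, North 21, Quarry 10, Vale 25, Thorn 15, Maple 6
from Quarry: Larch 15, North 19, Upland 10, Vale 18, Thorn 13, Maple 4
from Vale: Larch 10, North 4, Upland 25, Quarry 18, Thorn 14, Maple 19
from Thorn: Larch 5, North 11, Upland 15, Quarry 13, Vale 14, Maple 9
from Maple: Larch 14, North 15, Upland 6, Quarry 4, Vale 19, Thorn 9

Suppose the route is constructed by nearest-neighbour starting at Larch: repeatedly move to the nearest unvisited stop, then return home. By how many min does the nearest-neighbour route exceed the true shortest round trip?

From Larch: Thorn=5, North=6, Vale=10, Maple=14, Quarry=15, Upland=20 → choose Thorn (5).
From Thorn: Maple=9, North=11, Quarry=13, Vale=14, Upland=15 → choose Maple (9).
From Maple: Quarry=4, Upland=6, North=15, Vale=19 → choose Quarry (4).
From Quarry: Upland=10, Vale=18, North=19 → choose Upland (10).
From Upland: North=21, Vale=25 → choose North (21).
From North: Vale=4 → choose Vale (4).
NN route Larch → Thorn → Maple → Quarry → Upland → North → Vale → Larch costs 63.
Optimal: Larch → North → Vale → Quarry → Upland → Maple → Thorn → Larch costs 58 (by enumerating all 360 distinct tours).
Excess = 63 − 58 = 5.

5 min longer than the optimal tour.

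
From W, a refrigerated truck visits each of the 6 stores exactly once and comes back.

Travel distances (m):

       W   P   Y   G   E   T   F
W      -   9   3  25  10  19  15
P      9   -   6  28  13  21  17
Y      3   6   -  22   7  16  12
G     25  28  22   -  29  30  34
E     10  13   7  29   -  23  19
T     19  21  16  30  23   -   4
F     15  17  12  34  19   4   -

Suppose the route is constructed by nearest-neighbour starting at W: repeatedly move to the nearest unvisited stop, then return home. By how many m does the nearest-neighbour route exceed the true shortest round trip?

W: Y=3, P=9, E=10, F=15, T=19, G=25 ⇒ Y
Y: P=6, E=7, F=12, T=16, G=22 ⇒ P
P: E=13, F=17, T=21, G=28 ⇒ E
E: F=19, T=23, G=29 ⇒ F
F: T=4, G=34 ⇒ T
T: G=30 ⇒ G
NN route W → Y → P → E → F → T → G → W costs 100.
Optimal: W → P → F → T → G → Y → E → W costs 99 (by enumerating all 360 distinct tours).
Excess = 100 − 99 = 1.

1 m longer than the optimal tour.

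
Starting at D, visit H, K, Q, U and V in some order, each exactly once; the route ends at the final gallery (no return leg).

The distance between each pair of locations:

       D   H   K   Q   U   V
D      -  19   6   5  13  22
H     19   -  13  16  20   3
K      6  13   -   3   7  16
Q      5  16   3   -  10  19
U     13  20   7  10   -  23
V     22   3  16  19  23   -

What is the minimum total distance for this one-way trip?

38 — the minimum one-way total.

There are 5! = 120 possible orderings.
D - H - K - Q - U - V: 19+13+3+10+23 = 68
D - H - K - Q - V - U: 19+13+3+19+23 = 77
D - H - K - U - Q - V: 19+13+7+10+19 = 68
D - H - K - U - V - Q: 19+13+7+23+19 = 81
D - H - K - V - Q - U: 19+13+16+19+10 = 77
D - H - K - V - U - Q: 19+13+16+23+10 = 81
D - H - Q - K - U - V: 19+16+3+7+23 = 68
D - H - Q - K - V - U: 19+16+3+16+23 = 77
D - H - Q - U - K - V: 19+16+10+7+16 = 68
D - H - Q - U - V - K: 19+16+10+23+16 = 84
D - H - Q - V - K - U: 19+16+19+16+7 = 77
D - H - Q - V - U - K: 19+16+19+23+7 = 84
D - H - U - K - Q - V: 19+20+7+3+19 = 68
D - H - U - K - V - Q: 19+20+7+16+19 = 81
… (106 more)
D - Q - K - U - H - V: 5+3+7+20+3 = 38  ← best
The minimum is 38.
One shortest path: D → Q → K → U → H → V.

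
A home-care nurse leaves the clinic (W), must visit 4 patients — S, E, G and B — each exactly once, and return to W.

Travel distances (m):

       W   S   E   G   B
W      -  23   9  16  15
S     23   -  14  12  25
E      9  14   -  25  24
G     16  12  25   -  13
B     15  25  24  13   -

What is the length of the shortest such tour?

Shortest round trip = 63 m.

With 4 stops there are 4!/2 = 12 distinct round trips (a route and its reverse cost the same).
W-S-E-G-B-W: 23+14+25+13+15 = 90
W-S-E-B-G-W: 23+14+24+13+16 = 90
W-S-G-E-B-W: 23+12+25+24+15 = 99
W-S-G-B-E-W: 23+12+13+24+9 = 81
W-S-B-E-G-W: 23+25+24+25+16 = 113
W-S-B-G-E-W: 23+25+13+25+9 = 95
W-E-S-G-B-W: 9+14+12+13+15 = 63
W-E-S-B-G-W: 9+14+25+13+16 = 77
W-E-G-S-B-W: 9+25+12+25+15 = 86
W-E-B-S-G-W: 9+24+25+12+16 = 86
W-G-S-E-B-W: 16+12+14+24+15 = 81
W-G-E-S-B-W: 16+25+14+25+15 = 95
The minimum is 63.
One optimal route: W → E → S → G → B → W (or its reverse).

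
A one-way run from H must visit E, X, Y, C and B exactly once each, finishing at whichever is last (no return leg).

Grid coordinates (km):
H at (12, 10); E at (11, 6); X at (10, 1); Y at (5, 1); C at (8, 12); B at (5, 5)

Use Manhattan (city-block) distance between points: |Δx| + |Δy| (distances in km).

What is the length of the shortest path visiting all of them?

30 km — the minimum one-way total.

There are 5! = 120 possible orderings.
H - E - X - Y - C - B: 5+6+5+14+10 = 40
H - E - X - Y - B - C: 5+6+5+4+10 = 30
H - E - X - C - Y - B: 5+6+13+14+4 = 42
H - E - X - C - B - Y: 5+6+13+10+4 = 38
H - E - X - B - Y - C: 5+6+9+4+14 = 38
H - E - X - B - C - Y: 5+6+9+10+14 = 44
H - E - Y - X - C - B: 5+11+5+13+10 = 44
H - E - Y - X - B - C: 5+11+5+9+10 = 40
H - E - Y - C - X - B: 5+11+14+13+9 = 52
H - E - Y - C - B - X: 5+11+14+10+9 = 49
H - E - Y - B - X - C: 5+11+4+9+13 = 42
H - E - Y - B - C - X: 5+11+4+10+13 = 43
H - E - C - X - Y - B: 5+9+13+5+4 = 36
H - E - C - X - B - Y: 5+9+13+9+4 = 40
… (106 more)
The minimum is 30.
One shortest path: H → E → X → Y → B → C.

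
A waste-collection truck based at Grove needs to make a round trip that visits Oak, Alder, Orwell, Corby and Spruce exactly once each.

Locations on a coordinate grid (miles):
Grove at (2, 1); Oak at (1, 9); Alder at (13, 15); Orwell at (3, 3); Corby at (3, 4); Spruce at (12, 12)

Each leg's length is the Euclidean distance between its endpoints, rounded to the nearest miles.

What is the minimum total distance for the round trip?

Minimum total distance: 39 miles.

Grove → Oak → Alder → Orwell → Corby → Spruce → Grove: 8+13+16+1+12+15 = 65
Grove → Oak → Alder → Orwell → Spruce → Corby → Grove: 8+13+16+13+12+3 = 65
Grove → Oak → Alder → Corby → Orwell → Spruce → Grove: 8+13+15+1+13+15 = 65
Grove → Oak → Alder → Corby → Spruce → Orwell → Grove: 8+13+15+12+13+2 = 63
Grove → Oak → Alder → Spruce → Orwell → Corby → Grove: 8+13+3+13+1+3 = 41
Grove → Oak → Alder → Spruce → Corby → Orwell → Grove: 8+13+3+12+1+2 = 39
Grove → Oak → Orwell → Alder → Corby → Spruce → Grove: 8+6+16+15+12+15 = 72
Grove → Oak → Orwell → Alder → Spruce → Corby → Grove: 8+6+16+3+12+3 = 48
Grove → Oak → Orwell → Corby → Alder → Spruce → Grove: 8+6+1+15+3+15 = 48
Grove → Oak → Orwell → Corby → Spruce → Alder → Grove: 8+6+1+12+3+18 = 48
Grove → Oak → Orwell → Spruce → Alder → Corby → Grove: 8+6+13+3+15+3 = 48
Grove → Oak → Orwell → Spruce → Corby → Alder → Grove: 8+6+13+12+15+18 = 72
Grove → Oak → Corby → Alder → Orwell → Spruce → Grove: 8+5+15+16+13+15 = 72
Grove → Oak → Corby → Alder → Spruce → Orwell → Grove: 8+5+15+3+13+2 = 46
… (46 more)
The minimum is 39.
One optimal route: Grove → Oak → Alder → Spruce → Corby → Orwell → Grove (or its reverse).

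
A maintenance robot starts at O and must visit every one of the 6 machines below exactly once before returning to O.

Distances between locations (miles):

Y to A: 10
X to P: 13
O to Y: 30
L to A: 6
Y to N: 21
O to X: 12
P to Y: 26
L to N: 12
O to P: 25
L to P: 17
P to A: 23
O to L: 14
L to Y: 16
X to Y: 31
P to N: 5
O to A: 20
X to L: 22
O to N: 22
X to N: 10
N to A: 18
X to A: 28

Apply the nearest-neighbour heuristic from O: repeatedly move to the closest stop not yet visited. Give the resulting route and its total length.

At O the remaining stops are X 12, L 14, A 20, N 22, P 25, Y 30; go to X.
At X the remaining stops are N 10, P 13, L 22, A 28, Y 31; go to N.
At N the remaining stops are P 5, L 12, A 18, Y 21; go to P.
At P the remaining stops are L 17, A 23, Y 26; go to L.
At L the remaining stops are A 6, Y 16; go to A.
At A the remaining stops are Y 10; go to Y.
Return Y→O: 30.
Total = 12 + 10 + 5 + 17 + 6 + 10 + 30 = 90.

Nearest-neighbour total = 90 miles; route O → X → N → P → L → A → Y → O.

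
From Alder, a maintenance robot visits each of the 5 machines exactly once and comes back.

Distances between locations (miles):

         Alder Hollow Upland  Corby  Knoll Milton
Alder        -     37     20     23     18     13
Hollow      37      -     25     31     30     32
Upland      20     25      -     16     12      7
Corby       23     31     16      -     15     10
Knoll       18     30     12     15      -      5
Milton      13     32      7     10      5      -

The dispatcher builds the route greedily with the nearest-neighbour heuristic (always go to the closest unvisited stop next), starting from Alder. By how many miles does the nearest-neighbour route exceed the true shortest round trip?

Excess over optimum: 5 miles.

Alder: Milton=13, Knoll=18, Upland=20, Corby=23, Hollow=37 ⇒ Milton
Milton: Knoll=5, Upland=7, Corby=10, Hollow=32 ⇒ Knoll
Knoll: Upland=12, Corby=15, Hollow=30 ⇒ Upland
Upland: Corby=16, Hollow=25 ⇒ Corby
Corby: Hollow=31 ⇒ Hollow
NN route Alder → Milton → Knoll → Upland → Corby → Hollow → Alder costs 114.
Optimal: Alder → Upland → Hollow → Corby → Knoll → Milton → Alder costs 109 (by enumerating all 60 distinct tours).
Excess = 114 − 109 = 5.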